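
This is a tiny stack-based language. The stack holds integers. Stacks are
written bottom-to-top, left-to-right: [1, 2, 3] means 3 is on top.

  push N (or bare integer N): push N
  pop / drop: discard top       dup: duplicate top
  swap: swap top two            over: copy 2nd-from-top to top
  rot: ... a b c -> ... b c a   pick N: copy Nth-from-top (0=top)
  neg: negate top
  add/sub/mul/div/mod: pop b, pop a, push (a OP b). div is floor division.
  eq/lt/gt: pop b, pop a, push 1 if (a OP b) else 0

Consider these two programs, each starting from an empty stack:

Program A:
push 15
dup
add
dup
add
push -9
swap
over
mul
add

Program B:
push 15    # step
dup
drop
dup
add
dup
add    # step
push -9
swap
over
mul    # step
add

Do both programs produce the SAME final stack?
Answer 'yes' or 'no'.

Answer: yes

Derivation:
Program A trace:
  After 'push 15': [15]
  After 'dup': [15, 15]
  After 'add': [30]
  After 'dup': [30, 30]
  After 'add': [60]
  After 'push -9': [60, -9]
  After 'swap': [-9, 60]
  After 'over': [-9, 60, -9]
  After 'mul': [-9, -540]
  After 'add': [-549]
Program A final stack: [-549]

Program B trace:
  After 'push 15': [15]
  After 'dup': [15, 15]
  After 'drop': [15]
  After 'dup': [15, 15]
  After 'add': [30]
  After 'dup': [30, 30]
  After 'add': [60]
  After 'push -9': [60, -9]
  After 'swap': [-9, 60]
  After 'over': [-9, 60, -9]
  After 'mul': [-9, -540]
  After 'add': [-549]
Program B final stack: [-549]
Same: yes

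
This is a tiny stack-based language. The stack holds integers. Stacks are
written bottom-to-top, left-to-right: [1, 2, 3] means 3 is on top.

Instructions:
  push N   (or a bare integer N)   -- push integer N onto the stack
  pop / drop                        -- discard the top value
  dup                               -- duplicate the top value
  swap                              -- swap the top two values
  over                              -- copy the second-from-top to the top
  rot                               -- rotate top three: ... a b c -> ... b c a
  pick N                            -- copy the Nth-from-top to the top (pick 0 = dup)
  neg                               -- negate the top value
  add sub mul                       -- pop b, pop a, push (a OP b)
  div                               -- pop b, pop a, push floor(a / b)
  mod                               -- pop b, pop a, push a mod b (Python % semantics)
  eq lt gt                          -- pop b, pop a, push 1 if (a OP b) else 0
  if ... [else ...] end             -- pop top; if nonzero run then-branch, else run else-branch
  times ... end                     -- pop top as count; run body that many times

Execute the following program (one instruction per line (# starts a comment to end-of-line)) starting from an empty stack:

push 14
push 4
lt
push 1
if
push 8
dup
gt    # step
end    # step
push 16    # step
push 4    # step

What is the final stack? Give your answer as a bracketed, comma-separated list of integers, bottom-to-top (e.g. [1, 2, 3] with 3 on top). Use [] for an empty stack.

Answer: [0, 0, 16, 4]

Derivation:
After 'push 14': [14]
After 'push 4': [14, 4]
After 'lt': [0]
After 'push 1': [0, 1]
After 'if': [0]
After 'push 8': [0, 8]
After 'dup': [0, 8, 8]
After 'gt': [0, 0]
After 'push 16': [0, 0, 16]
After 'push 4': [0, 0, 16, 4]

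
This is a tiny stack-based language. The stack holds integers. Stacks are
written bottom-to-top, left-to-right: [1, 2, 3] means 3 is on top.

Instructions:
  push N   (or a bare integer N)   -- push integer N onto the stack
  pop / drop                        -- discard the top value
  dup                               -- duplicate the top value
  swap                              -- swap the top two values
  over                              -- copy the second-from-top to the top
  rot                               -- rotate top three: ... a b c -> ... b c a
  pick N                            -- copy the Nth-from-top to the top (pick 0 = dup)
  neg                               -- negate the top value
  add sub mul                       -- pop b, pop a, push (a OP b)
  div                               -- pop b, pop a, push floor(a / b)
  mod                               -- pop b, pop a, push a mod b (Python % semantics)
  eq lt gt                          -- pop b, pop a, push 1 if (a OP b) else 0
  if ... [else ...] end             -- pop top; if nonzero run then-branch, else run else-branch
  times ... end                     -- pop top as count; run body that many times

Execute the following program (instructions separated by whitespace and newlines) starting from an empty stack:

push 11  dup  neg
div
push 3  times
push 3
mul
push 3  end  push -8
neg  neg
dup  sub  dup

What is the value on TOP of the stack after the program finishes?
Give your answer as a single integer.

Answer: 0

Derivation:
After 'push 11': [11]
After 'dup': [11, 11]
After 'neg': [11, -11]
After 'div': [-1]
After 'push 3': [-1, 3]
After 'times': [-1]
After 'push 3': [-1, 3]
After 'mul': [-3]
After 'push 3': [-3, 3]
After 'push 3': [-3, 3, 3]
  ...
After 'push 3': [-3, 9, 3]
After 'push 3': [-3, 9, 3, 3]
After 'mul': [-3, 9, 9]
After 'push 3': [-3, 9, 9, 3]
After 'push -8': [-3, 9, 9, 3, -8]
After 'neg': [-3, 9, 9, 3, 8]
After 'neg': [-3, 9, 9, 3, -8]
After 'dup': [-3, 9, 9, 3, -8, -8]
After 'sub': [-3, 9, 9, 3, 0]
After 'dup': [-3, 9, 9, 3, 0, 0]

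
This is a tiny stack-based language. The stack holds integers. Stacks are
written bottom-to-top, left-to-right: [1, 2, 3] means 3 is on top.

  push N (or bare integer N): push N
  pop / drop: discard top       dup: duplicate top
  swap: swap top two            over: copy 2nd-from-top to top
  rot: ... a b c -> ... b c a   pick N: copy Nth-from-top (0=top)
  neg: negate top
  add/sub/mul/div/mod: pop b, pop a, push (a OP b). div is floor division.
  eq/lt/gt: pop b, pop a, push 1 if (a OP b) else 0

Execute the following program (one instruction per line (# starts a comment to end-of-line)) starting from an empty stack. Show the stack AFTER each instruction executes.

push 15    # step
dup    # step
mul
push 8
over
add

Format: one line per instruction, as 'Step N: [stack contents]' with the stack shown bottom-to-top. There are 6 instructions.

Step 1: [15]
Step 2: [15, 15]
Step 3: [225]
Step 4: [225, 8]
Step 5: [225, 8, 225]
Step 6: [225, 233]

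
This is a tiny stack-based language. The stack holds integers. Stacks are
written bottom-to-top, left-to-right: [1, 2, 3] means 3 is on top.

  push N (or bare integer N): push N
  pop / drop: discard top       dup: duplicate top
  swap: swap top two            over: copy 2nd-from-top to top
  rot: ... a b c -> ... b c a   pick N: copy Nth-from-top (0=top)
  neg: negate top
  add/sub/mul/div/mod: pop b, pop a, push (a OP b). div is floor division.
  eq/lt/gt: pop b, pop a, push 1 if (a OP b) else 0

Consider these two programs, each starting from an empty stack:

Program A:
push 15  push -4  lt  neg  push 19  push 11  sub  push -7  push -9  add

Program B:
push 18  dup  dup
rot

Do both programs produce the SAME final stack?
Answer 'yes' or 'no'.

Program A trace:
  After 'push 15': [15]
  After 'push -4': [15, -4]
  After 'lt': [0]
  After 'neg': [0]
  After 'push 19': [0, 19]
  After 'push 11': [0, 19, 11]
  After 'sub': [0, 8]
  After 'push -7': [0, 8, -7]
  After 'push -9': [0, 8, -7, -9]
  After 'add': [0, 8, -16]
Program A final stack: [0, 8, -16]

Program B trace:
  After 'push 18': [18]
  After 'dup': [18, 18]
  After 'dup': [18, 18, 18]
  After 'rot': [18, 18, 18]
Program B final stack: [18, 18, 18]
Same: no

Answer: no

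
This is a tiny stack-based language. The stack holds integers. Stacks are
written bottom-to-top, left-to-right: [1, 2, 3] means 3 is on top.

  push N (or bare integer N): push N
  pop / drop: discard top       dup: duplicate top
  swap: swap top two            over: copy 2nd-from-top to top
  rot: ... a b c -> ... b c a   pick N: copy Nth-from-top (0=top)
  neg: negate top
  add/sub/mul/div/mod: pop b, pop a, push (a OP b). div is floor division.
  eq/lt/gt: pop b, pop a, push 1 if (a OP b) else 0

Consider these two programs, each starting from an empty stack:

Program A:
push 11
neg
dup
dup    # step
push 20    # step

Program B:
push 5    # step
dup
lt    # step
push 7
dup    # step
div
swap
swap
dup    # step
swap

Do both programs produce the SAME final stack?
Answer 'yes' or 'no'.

Answer: no

Derivation:
Program A trace:
  After 'push 11': [11]
  After 'neg': [-11]
  After 'dup': [-11, -11]
  After 'dup': [-11, -11, -11]
  After 'push 20': [-11, -11, -11, 20]
Program A final stack: [-11, -11, -11, 20]

Program B trace:
  After 'push 5': [5]
  After 'dup': [5, 5]
  After 'lt': [0]
  After 'push 7': [0, 7]
  After 'dup': [0, 7, 7]
  After 'div': [0, 1]
  After 'swap': [1, 0]
  After 'swap': [0, 1]
  After 'dup': [0, 1, 1]
  After 'swap': [0, 1, 1]
Program B final stack: [0, 1, 1]
Same: no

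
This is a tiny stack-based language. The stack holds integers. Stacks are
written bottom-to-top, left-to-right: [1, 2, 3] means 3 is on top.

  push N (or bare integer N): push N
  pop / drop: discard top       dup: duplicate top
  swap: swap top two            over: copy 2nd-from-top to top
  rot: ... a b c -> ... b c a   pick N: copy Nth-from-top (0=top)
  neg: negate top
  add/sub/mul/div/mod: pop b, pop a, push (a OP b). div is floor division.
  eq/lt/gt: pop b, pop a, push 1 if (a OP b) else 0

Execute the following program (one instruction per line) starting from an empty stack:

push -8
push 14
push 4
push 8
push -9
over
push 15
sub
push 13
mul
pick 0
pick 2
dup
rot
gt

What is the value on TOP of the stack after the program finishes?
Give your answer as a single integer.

Answer: 1

Derivation:
After 'push -8': [-8]
After 'push 14': [-8, 14]
After 'push 4': [-8, 14, 4]
After 'push 8': [-8, 14, 4, 8]
After 'push -9': [-8, 14, 4, 8, -9]
After 'over': [-8, 14, 4, 8, -9, 8]
After 'push 15': [-8, 14, 4, 8, -9, 8, 15]
After 'sub': [-8, 14, 4, 8, -9, -7]
After 'push 13': [-8, 14, 4, 8, -9, -7, 13]
After 'mul': [-8, 14, 4, 8, -9, -91]
After 'pick 0': [-8, 14, 4, 8, -9, -91, -91]
After 'pick 2': [-8, 14, 4, 8, -9, -91, -91, -9]
After 'dup': [-8, 14, 4, 8, -9, -91, -91, -9, -9]
After 'rot': [-8, 14, 4, 8, -9, -91, -9, -9, -91]
After 'gt': [-8, 14, 4, 8, -9, -91, -9, 1]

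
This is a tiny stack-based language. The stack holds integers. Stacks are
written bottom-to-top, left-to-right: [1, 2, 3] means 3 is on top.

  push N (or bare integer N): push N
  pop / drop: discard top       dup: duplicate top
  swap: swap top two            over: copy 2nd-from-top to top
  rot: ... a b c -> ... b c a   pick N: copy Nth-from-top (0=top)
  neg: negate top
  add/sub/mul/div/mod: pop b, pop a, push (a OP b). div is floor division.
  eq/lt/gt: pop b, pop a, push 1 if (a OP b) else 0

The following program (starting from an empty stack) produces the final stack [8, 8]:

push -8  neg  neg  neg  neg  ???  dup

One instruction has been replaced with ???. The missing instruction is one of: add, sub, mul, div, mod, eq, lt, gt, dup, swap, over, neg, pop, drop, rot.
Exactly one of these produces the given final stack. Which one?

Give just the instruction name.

Answer: neg

Derivation:
Stack before ???: [-8]
Stack after ???:  [8]
The instruction that transforms [-8] -> [8] is: neg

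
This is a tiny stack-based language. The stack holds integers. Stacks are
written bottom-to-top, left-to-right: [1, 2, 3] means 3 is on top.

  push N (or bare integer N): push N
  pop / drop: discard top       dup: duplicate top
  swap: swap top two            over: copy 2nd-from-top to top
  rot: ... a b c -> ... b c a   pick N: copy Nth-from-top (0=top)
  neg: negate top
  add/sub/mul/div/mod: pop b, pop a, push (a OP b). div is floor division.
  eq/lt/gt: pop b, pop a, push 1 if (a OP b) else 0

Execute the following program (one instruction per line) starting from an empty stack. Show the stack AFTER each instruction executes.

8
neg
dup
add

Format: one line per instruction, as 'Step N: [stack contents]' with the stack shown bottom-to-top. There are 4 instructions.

Step 1: [8]
Step 2: [-8]
Step 3: [-8, -8]
Step 4: [-16]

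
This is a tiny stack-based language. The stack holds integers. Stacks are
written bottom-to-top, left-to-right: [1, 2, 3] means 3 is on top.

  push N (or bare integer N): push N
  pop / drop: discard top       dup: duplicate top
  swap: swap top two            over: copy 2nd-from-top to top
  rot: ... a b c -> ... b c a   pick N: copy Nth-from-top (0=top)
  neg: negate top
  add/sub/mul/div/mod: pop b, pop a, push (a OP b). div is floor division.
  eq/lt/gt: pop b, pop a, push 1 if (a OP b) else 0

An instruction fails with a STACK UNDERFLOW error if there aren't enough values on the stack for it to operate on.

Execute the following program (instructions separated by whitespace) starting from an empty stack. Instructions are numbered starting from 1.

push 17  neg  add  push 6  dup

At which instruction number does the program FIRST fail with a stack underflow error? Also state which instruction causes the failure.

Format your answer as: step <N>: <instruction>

Answer: step 3: add

Derivation:
Step 1 ('push 17'): stack = [17], depth = 1
Step 2 ('neg'): stack = [-17], depth = 1
Step 3 ('add'): needs 2 value(s) but depth is 1 — STACK UNDERFLOW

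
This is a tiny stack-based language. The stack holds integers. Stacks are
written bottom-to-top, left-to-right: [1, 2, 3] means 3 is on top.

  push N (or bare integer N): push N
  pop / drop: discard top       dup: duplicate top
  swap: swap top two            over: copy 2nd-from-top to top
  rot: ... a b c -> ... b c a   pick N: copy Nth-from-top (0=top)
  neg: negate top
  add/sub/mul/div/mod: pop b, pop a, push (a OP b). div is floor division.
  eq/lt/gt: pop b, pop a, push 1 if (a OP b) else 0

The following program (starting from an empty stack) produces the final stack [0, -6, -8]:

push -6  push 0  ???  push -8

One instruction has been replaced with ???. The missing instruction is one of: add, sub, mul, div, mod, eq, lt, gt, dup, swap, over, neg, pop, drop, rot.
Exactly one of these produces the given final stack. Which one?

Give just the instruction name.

Stack before ???: [-6, 0]
Stack after ???:  [0, -6]
The instruction that transforms [-6, 0] -> [0, -6] is: swap

Answer: swap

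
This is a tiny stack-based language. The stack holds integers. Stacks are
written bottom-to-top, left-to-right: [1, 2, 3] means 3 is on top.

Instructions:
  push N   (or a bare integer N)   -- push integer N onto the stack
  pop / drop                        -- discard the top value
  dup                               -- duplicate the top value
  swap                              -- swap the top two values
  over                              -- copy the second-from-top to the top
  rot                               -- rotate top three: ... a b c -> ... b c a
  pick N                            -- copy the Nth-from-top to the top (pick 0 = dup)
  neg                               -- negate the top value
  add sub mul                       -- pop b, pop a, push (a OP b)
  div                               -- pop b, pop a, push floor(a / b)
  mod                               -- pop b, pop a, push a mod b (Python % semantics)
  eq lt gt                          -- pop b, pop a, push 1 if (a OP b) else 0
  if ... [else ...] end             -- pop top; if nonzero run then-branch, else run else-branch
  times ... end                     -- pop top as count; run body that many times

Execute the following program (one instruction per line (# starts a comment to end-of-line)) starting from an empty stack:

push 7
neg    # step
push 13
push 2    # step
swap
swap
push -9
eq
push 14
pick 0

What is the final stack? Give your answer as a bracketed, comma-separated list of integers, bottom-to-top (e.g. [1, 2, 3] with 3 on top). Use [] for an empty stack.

After 'push 7': [7]
After 'neg': [-7]
After 'push 13': [-7, 13]
After 'push 2': [-7, 13, 2]
After 'swap': [-7, 2, 13]
After 'swap': [-7, 13, 2]
After 'push -9': [-7, 13, 2, -9]
After 'eq': [-7, 13, 0]
After 'push 14': [-7, 13, 0, 14]
After 'pick 0': [-7, 13, 0, 14, 14]

Answer: [-7, 13, 0, 14, 14]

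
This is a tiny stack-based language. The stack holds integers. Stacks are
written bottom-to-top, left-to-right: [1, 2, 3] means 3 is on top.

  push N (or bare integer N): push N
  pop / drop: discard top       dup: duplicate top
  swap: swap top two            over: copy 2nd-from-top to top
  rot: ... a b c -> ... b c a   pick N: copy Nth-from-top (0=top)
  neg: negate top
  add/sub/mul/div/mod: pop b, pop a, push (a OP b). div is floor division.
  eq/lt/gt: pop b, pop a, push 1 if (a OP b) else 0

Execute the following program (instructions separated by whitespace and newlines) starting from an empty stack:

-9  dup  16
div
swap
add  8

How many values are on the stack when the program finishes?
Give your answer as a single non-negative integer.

Answer: 2

Derivation:
After 'push -9': stack = [-9] (depth 1)
After 'dup': stack = [-9, -9] (depth 2)
After 'push 16': stack = [-9, -9, 16] (depth 3)
After 'div': stack = [-9, -1] (depth 2)
After 'swap': stack = [-1, -9] (depth 2)
After 'add': stack = [-10] (depth 1)
After 'push 8': stack = [-10, 8] (depth 2)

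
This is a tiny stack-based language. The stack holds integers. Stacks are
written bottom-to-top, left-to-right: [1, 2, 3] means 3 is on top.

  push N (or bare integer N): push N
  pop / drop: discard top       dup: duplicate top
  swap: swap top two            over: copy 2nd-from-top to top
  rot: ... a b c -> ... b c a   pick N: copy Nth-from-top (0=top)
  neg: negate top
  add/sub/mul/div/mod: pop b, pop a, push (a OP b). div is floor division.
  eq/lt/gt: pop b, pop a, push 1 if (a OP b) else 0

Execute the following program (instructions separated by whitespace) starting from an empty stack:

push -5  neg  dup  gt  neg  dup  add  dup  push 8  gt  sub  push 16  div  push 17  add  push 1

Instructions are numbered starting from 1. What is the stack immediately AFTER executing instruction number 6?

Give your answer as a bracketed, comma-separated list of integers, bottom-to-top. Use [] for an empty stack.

Answer: [0, 0]

Derivation:
Step 1 ('push -5'): [-5]
Step 2 ('neg'): [5]
Step 3 ('dup'): [5, 5]
Step 4 ('gt'): [0]
Step 5 ('neg'): [0]
Step 6 ('dup'): [0, 0]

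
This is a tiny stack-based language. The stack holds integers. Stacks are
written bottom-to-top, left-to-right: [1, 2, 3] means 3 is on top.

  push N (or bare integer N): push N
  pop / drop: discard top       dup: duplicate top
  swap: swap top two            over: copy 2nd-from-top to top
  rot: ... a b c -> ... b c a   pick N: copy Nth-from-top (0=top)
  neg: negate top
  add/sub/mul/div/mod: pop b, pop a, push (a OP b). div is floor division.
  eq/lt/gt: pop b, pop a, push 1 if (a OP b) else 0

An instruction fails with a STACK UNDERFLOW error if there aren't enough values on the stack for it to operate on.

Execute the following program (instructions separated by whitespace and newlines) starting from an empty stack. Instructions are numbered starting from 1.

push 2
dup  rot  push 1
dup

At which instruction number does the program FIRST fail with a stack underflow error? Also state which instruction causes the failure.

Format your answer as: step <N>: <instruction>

Answer: step 3: rot

Derivation:
Step 1 ('push 2'): stack = [2], depth = 1
Step 2 ('dup'): stack = [2, 2], depth = 2
Step 3 ('rot'): needs 3 value(s) but depth is 2 — STACK UNDERFLOW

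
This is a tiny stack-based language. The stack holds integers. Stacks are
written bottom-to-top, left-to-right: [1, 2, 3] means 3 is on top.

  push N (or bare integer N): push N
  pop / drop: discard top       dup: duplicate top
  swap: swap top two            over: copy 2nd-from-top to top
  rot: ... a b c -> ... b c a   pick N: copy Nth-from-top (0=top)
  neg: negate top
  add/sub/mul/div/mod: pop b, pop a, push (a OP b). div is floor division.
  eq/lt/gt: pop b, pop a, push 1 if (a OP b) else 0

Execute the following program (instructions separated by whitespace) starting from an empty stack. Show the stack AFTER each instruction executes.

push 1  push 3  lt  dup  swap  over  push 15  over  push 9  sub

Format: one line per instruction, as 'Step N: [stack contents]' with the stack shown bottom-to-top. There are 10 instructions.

Step 1: [1]
Step 2: [1, 3]
Step 3: [1]
Step 4: [1, 1]
Step 5: [1, 1]
Step 6: [1, 1, 1]
Step 7: [1, 1, 1, 15]
Step 8: [1, 1, 1, 15, 1]
Step 9: [1, 1, 1, 15, 1, 9]
Step 10: [1, 1, 1, 15, -8]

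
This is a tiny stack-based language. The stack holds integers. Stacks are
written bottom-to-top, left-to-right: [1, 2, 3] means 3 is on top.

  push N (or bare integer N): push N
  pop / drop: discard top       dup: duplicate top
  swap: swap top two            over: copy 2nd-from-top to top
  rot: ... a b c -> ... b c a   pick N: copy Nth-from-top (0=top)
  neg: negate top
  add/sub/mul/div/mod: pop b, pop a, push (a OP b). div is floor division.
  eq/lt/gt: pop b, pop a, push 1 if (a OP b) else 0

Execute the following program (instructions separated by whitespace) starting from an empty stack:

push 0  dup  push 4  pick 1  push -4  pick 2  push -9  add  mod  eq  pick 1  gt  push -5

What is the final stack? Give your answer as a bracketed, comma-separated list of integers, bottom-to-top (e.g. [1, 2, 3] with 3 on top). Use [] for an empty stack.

After 'push 0': [0]
After 'dup': [0, 0]
After 'push 4': [0, 0, 4]
After 'pick 1': [0, 0, 4, 0]
After 'push -4': [0, 0, 4, 0, -4]
After 'pick 2': [0, 0, 4, 0, -4, 4]
After 'push -9': [0, 0, 4, 0, -4, 4, -9]
After 'add': [0, 0, 4, 0, -4, -5]
After 'mod': [0, 0, 4, 0, -4]
After 'eq': [0, 0, 4, 0]
After 'pick 1': [0, 0, 4, 0, 4]
After 'gt': [0, 0, 4, 0]
After 'push -5': [0, 0, 4, 0, -5]

Answer: [0, 0, 4, 0, -5]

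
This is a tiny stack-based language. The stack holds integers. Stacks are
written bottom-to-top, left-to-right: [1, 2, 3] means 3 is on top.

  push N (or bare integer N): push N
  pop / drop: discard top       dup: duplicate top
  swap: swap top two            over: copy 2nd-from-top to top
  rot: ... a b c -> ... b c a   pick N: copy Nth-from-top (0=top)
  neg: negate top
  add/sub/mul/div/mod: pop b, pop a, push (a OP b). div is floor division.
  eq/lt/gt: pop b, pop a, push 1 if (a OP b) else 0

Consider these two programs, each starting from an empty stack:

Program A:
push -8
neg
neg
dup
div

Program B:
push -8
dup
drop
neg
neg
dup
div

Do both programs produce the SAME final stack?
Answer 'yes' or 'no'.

Program A trace:
  After 'push -8': [-8]
  After 'neg': [8]
  After 'neg': [-8]
  After 'dup': [-8, -8]
  After 'div': [1]
Program A final stack: [1]

Program B trace:
  After 'push -8': [-8]
  After 'dup': [-8, -8]
  After 'drop': [-8]
  After 'neg': [8]
  After 'neg': [-8]
  After 'dup': [-8, -8]
  After 'div': [1]
Program B final stack: [1]
Same: yes

Answer: yes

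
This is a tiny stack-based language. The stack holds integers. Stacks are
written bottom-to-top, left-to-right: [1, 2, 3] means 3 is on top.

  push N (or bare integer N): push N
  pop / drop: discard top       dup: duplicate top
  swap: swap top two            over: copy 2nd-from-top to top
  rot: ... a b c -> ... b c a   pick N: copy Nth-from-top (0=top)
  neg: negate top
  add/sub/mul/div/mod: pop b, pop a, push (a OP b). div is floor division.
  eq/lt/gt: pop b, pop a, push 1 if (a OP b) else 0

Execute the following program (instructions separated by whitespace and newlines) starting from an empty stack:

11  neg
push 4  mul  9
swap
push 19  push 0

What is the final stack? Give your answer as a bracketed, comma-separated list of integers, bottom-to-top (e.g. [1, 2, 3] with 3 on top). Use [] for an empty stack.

Answer: [9, -44, 19, 0]

Derivation:
After 'push 11': [11]
After 'neg': [-11]
After 'push 4': [-11, 4]
After 'mul': [-44]
After 'push 9': [-44, 9]
After 'swap': [9, -44]
After 'push 19': [9, -44, 19]
After 'push 0': [9, -44, 19, 0]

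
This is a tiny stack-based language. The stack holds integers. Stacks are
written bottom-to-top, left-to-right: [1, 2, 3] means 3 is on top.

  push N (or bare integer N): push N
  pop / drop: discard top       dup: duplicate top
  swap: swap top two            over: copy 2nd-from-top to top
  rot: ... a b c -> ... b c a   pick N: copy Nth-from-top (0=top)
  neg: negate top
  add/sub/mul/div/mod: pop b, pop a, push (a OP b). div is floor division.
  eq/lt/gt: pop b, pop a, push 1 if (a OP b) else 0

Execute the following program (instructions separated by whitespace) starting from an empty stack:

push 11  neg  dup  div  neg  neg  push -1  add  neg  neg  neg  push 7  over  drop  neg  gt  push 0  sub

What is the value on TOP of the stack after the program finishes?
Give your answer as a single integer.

Answer: 1

Derivation:
After 'push 11': [11]
After 'neg': [-11]
After 'dup': [-11, -11]
After 'div': [1]
After 'neg': [-1]
After 'neg': [1]
After 'push -1': [1, -1]
After 'add': [0]
After 'neg': [0]
After 'neg': [0]
After 'neg': [0]
After 'push 7': [0, 7]
After 'over': [0, 7, 0]
After 'drop': [0, 7]
After 'neg': [0, -7]
After 'gt': [1]
After 'push 0': [1, 0]
After 'sub': [1]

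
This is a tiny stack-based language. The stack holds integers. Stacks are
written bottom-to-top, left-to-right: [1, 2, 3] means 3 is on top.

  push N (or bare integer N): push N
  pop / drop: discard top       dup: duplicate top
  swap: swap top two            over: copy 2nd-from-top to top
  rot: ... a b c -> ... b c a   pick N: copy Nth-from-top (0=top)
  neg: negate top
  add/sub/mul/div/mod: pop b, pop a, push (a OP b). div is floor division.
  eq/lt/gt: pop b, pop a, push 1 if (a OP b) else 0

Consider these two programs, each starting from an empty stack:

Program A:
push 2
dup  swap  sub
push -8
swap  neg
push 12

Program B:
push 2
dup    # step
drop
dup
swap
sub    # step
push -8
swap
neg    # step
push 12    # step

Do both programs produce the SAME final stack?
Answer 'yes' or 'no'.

Answer: yes

Derivation:
Program A trace:
  After 'push 2': [2]
  After 'dup': [2, 2]
  After 'swap': [2, 2]
  After 'sub': [0]
  After 'push -8': [0, -8]
  After 'swap': [-8, 0]
  After 'neg': [-8, 0]
  After 'push 12': [-8, 0, 12]
Program A final stack: [-8, 0, 12]

Program B trace:
  After 'push 2': [2]
  After 'dup': [2, 2]
  After 'drop': [2]
  After 'dup': [2, 2]
  After 'swap': [2, 2]
  After 'sub': [0]
  After 'push -8': [0, -8]
  After 'swap': [-8, 0]
  After 'neg': [-8, 0]
  After 'push 12': [-8, 0, 12]
Program B final stack: [-8, 0, 12]
Same: yes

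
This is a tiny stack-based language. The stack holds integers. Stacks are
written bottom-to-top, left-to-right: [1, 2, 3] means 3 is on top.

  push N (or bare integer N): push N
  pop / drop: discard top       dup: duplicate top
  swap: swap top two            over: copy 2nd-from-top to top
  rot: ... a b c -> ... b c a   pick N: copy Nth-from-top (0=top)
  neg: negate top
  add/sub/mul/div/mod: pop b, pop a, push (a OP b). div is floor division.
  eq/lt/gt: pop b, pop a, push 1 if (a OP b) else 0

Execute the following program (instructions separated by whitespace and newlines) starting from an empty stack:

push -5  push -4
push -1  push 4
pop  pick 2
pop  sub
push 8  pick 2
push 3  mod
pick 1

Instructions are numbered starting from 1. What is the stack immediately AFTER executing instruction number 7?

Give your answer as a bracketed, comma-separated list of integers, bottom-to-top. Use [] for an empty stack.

Step 1 ('push -5'): [-5]
Step 2 ('push -4'): [-5, -4]
Step 3 ('push -1'): [-5, -4, -1]
Step 4 ('push 4'): [-5, -4, -1, 4]
Step 5 ('pop'): [-5, -4, -1]
Step 6 ('pick 2'): [-5, -4, -1, -5]
Step 7 ('pop'): [-5, -4, -1]

Answer: [-5, -4, -1]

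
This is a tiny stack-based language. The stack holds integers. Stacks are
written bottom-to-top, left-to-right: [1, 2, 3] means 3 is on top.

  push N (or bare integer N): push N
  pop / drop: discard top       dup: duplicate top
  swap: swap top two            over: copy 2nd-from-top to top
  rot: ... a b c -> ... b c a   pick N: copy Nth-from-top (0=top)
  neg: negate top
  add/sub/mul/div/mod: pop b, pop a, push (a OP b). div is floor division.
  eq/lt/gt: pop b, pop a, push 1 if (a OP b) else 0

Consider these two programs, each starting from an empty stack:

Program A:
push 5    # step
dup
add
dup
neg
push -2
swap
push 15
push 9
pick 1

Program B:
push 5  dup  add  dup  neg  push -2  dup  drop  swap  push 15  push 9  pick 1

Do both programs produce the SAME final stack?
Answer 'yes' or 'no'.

Answer: yes

Derivation:
Program A trace:
  After 'push 5': [5]
  After 'dup': [5, 5]
  After 'add': [10]
  After 'dup': [10, 10]
  After 'neg': [10, -10]
  After 'push -2': [10, -10, -2]
  After 'swap': [10, -2, -10]
  After 'push 15': [10, -2, -10, 15]
  After 'push 9': [10, -2, -10, 15, 9]
  After 'pick 1': [10, -2, -10, 15, 9, 15]
Program A final stack: [10, -2, -10, 15, 9, 15]

Program B trace:
  After 'push 5': [5]
  After 'dup': [5, 5]
  After 'add': [10]
  After 'dup': [10, 10]
  After 'neg': [10, -10]
  After 'push -2': [10, -10, -2]
  After 'dup': [10, -10, -2, -2]
  After 'drop': [10, -10, -2]
  After 'swap': [10, -2, -10]
  After 'push 15': [10, -2, -10, 15]
  After 'push 9': [10, -2, -10, 15, 9]
  After 'pick 1': [10, -2, -10, 15, 9, 15]
Program B final stack: [10, -2, -10, 15, 9, 15]
Same: yes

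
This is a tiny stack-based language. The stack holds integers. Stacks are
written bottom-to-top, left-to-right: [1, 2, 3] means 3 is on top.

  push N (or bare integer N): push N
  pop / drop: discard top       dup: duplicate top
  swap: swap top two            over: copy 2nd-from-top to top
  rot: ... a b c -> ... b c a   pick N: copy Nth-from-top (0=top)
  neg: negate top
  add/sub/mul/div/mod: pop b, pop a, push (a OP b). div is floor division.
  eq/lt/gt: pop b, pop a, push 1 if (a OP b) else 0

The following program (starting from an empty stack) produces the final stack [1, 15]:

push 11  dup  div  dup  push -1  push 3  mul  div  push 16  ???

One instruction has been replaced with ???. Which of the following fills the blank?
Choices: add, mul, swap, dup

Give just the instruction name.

Stack before ???: [1, -1, 16]
Stack after ???:  [1, 15]
Checking each choice:
  add: MATCH
  mul: produces [1, -16]
  swap: produces [1, 16, -1]
  dup: produces [1, -1, 16, 16]


Answer: add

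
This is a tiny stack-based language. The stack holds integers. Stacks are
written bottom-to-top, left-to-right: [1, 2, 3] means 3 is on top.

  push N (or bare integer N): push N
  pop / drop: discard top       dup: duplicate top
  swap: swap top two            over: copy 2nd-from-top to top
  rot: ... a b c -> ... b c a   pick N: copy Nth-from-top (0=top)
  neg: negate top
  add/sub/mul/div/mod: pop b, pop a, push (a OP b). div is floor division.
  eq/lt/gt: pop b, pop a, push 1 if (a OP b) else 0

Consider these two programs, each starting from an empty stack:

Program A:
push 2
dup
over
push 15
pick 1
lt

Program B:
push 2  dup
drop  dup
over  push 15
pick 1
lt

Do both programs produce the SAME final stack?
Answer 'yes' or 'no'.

Program A trace:
  After 'push 2': [2]
  After 'dup': [2, 2]
  After 'over': [2, 2, 2]
  After 'push 15': [2, 2, 2, 15]
  After 'pick 1': [2, 2, 2, 15, 2]
  After 'lt': [2, 2, 2, 0]
Program A final stack: [2, 2, 2, 0]

Program B trace:
  After 'push 2': [2]
  After 'dup': [2, 2]
  After 'drop': [2]
  After 'dup': [2, 2]
  After 'over': [2, 2, 2]
  After 'push 15': [2, 2, 2, 15]
  After 'pick 1': [2, 2, 2, 15, 2]
  After 'lt': [2, 2, 2, 0]
Program B final stack: [2, 2, 2, 0]
Same: yes

Answer: yes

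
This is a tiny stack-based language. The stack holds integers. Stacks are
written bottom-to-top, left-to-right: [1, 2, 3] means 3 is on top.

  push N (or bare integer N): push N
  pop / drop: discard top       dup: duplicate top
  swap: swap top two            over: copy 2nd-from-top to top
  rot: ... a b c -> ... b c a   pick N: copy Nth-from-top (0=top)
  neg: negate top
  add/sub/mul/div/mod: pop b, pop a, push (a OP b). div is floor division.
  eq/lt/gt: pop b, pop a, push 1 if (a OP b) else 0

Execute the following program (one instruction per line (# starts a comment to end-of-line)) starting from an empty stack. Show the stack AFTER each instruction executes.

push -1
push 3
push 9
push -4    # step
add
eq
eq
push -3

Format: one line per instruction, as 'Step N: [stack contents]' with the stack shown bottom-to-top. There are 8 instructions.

Step 1: [-1]
Step 2: [-1, 3]
Step 3: [-1, 3, 9]
Step 4: [-1, 3, 9, -4]
Step 5: [-1, 3, 5]
Step 6: [-1, 0]
Step 7: [0]
Step 8: [0, -3]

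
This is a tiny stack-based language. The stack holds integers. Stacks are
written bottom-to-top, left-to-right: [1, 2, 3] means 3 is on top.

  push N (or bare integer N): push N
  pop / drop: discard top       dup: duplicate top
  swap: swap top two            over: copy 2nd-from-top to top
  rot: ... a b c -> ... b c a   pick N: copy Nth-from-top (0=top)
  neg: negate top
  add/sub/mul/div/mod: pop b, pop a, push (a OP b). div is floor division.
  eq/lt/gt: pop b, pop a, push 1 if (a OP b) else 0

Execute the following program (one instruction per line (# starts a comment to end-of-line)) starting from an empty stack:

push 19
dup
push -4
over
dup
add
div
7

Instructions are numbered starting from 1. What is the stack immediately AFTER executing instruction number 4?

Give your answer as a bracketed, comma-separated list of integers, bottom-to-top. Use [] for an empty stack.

Step 1 ('push 19'): [19]
Step 2 ('dup'): [19, 19]
Step 3 ('push -4'): [19, 19, -4]
Step 4 ('over'): [19, 19, -4, 19]

Answer: [19, 19, -4, 19]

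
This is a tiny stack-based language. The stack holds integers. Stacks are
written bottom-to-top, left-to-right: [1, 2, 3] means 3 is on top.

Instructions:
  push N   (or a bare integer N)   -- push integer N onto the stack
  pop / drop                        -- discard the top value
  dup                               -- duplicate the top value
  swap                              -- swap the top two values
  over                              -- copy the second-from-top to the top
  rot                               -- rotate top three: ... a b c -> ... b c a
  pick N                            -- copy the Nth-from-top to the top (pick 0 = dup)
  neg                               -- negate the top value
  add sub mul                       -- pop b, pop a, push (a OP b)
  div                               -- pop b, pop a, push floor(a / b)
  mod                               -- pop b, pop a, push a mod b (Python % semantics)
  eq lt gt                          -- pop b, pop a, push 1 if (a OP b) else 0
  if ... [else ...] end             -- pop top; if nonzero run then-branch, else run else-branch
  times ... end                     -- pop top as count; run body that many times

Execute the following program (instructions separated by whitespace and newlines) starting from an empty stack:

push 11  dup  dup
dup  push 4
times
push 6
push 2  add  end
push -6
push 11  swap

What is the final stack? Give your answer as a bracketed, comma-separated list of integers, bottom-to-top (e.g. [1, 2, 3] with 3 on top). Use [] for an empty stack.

After 'push 11': [11]
After 'dup': [11, 11]
After 'dup': [11, 11, 11]
After 'dup': [11, 11, 11, 11]
After 'push 4': [11, 11, 11, 11, 4]
After 'times': [11, 11, 11, 11]
After 'push 6': [11, 11, 11, 11, 6]
After 'push 2': [11, 11, 11, 11, 6, 2]
After 'add': [11, 11, 11, 11, 8]
After 'push 6': [11, 11, 11, 11, 8, 6]
After 'push 2': [11, 11, 11, 11, 8, 6, 2]
After 'add': [11, 11, 11, 11, 8, 8]
After 'push 6': [11, 11, 11, 11, 8, 8, 6]
After 'push 2': [11, 11, 11, 11, 8, 8, 6, 2]
After 'add': [11, 11, 11, 11, 8, 8, 8]
After 'push 6': [11, 11, 11, 11, 8, 8, 8, 6]
After 'push 2': [11, 11, 11, 11, 8, 8, 8, 6, 2]
After 'add': [11, 11, 11, 11, 8, 8, 8, 8]
After 'push -6': [11, 11, 11, 11, 8, 8, 8, 8, -6]
After 'push 11': [11, 11, 11, 11, 8, 8, 8, 8, -6, 11]
After 'swap': [11, 11, 11, 11, 8, 8, 8, 8, 11, -6]

Answer: [11, 11, 11, 11, 8, 8, 8, 8, 11, -6]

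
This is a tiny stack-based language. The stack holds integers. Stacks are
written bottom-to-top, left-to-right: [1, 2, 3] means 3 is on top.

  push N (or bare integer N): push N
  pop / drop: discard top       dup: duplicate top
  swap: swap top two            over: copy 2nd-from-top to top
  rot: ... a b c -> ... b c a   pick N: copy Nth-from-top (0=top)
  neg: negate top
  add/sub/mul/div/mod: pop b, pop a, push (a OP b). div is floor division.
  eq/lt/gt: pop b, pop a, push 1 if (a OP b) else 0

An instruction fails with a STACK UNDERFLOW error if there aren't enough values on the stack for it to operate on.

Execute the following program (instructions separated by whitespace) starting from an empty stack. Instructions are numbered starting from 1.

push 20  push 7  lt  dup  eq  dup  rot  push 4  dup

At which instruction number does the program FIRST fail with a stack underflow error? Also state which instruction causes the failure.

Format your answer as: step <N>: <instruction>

Step 1 ('push 20'): stack = [20], depth = 1
Step 2 ('push 7'): stack = [20, 7], depth = 2
Step 3 ('lt'): stack = [0], depth = 1
Step 4 ('dup'): stack = [0, 0], depth = 2
Step 5 ('eq'): stack = [1], depth = 1
Step 6 ('dup'): stack = [1, 1], depth = 2
Step 7 ('rot'): needs 3 value(s) but depth is 2 — STACK UNDERFLOW

Answer: step 7: rot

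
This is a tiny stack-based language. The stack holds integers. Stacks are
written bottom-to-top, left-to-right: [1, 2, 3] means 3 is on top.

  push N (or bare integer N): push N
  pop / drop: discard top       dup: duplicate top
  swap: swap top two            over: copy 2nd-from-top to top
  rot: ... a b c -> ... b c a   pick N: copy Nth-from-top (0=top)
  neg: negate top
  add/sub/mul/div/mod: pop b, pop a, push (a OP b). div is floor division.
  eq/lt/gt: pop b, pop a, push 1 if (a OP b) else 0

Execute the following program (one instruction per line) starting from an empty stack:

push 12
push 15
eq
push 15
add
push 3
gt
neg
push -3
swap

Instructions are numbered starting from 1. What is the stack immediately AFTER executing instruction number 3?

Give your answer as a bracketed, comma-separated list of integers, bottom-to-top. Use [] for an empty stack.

Answer: [0]

Derivation:
Step 1 ('push 12'): [12]
Step 2 ('push 15'): [12, 15]
Step 3 ('eq'): [0]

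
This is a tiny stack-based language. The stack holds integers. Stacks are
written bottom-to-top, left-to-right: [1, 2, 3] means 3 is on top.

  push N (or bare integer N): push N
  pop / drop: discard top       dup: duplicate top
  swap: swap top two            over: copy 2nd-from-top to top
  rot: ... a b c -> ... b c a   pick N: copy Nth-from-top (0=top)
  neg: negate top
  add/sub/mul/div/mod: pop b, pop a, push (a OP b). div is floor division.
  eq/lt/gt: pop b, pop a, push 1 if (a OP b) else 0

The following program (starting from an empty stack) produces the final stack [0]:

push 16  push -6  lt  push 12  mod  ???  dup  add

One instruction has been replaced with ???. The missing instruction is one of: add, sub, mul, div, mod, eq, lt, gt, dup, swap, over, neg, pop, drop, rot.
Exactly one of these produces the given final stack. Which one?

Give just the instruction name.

Answer: neg

Derivation:
Stack before ???: [0]
Stack after ???:  [0]
The instruction that transforms [0] -> [0] is: neg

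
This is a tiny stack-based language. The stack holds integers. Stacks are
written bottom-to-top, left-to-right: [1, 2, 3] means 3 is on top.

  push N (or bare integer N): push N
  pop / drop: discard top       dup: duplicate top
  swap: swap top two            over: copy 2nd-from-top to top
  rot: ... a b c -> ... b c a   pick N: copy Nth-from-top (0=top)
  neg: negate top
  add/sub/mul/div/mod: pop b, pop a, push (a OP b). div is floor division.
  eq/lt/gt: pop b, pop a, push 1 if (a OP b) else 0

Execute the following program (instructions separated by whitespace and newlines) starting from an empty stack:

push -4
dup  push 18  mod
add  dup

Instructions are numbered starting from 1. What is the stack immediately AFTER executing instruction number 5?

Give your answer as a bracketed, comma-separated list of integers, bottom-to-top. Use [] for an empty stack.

Step 1 ('push -4'): [-4]
Step 2 ('dup'): [-4, -4]
Step 3 ('push 18'): [-4, -4, 18]
Step 4 ('mod'): [-4, 14]
Step 5 ('add'): [10]

Answer: [10]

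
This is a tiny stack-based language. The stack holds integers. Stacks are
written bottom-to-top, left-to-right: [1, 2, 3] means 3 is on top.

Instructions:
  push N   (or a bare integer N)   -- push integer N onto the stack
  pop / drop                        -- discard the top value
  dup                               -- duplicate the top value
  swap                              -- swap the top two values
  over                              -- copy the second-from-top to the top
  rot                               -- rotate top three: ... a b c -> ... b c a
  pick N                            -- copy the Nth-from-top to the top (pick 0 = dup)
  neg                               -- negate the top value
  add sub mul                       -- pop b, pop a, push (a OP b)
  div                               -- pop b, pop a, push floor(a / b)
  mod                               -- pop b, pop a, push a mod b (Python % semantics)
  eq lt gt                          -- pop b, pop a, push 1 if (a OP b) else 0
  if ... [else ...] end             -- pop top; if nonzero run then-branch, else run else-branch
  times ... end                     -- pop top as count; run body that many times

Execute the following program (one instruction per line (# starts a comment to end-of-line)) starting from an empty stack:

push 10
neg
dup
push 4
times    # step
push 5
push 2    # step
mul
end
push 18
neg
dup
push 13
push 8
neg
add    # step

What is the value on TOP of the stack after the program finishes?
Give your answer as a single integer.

After 'push 10': [10]
After 'neg': [-10]
After 'dup': [-10, -10]
After 'push 4': [-10, -10, 4]
After 'times': [-10, -10]
After 'push 5': [-10, -10, 5]
After 'push 2': [-10, -10, 5, 2]
After 'mul': [-10, -10, 10]
After 'push 5': [-10, -10, 10, 5]
After 'push 2': [-10, -10, 10, 5, 2]
  ...
After 'push 5': [-10, -10, 10, 10, 10, 5]
After 'push 2': [-10, -10, 10, 10, 10, 5, 2]
After 'mul': [-10, -10, 10, 10, 10, 10]
After 'push 18': [-10, -10, 10, 10, 10, 10, 18]
After 'neg': [-10, -10, 10, 10, 10, 10, -18]
After 'dup': [-10, -10, 10, 10, 10, 10, -18, -18]
After 'push 13': [-10, -10, 10, 10, 10, 10, -18, -18, 13]
After 'push 8': [-10, -10, 10, 10, 10, 10, -18, -18, 13, 8]
After 'neg': [-10, -10, 10, 10, 10, 10, -18, -18, 13, -8]
After 'add': [-10, -10, 10, 10, 10, 10, -18, -18, 5]

Answer: 5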